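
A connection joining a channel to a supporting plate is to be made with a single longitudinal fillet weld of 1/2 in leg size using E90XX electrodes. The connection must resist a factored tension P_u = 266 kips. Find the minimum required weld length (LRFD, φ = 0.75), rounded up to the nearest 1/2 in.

E90XX → F_EXX = 90 ksi.
Throat t_e = 0.707 × 0.5 = 0.3535 in.
φr_n = 0.75 × 0.6 × 90 × 0.3535 = 14.32 kips/in.
L_req = P_u / φr_n = 266 / 14.32 = 18.58 in total.
Round up → use L = 19 in.

L = 19 in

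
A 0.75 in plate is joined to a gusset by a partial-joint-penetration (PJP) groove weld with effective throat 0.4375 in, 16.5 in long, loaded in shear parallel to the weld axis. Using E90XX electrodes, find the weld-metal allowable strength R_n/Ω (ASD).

E90XX → F_EXX = 90 ksi.
Effective throat (given) t_e = 0.4375 in.
A_we = 0.4375 × 16.5 = 7.219 in².
F_nw = 0.6 F_EXX = 54 ksi.
R_n/Ω = (54 × 7.219) / 2.0 = 194.9 kip.

R_n/Ω ≈ 195 kip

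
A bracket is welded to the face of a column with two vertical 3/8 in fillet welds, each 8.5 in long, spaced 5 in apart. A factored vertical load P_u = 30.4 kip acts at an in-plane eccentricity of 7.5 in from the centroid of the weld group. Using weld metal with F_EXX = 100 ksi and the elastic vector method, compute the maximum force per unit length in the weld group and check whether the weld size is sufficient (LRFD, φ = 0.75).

f_max ≈ 6.48 kip/in; adequate

Total weld length L_w = 17 in. Treat welds as unit-width lines.
Polar moment about centroid: J = 2[d³/12 + d(b/2)²] = 2[8.5³/12 + 8.5×2.5²] = 208.6 in³.
Direct shear f_v = P/L_w = 30.4 / 17 = 1.788 kip/in (vertical).
Torsion M = P·e = 30.4 × 7.5 = 228 kip·in.
Critical point at (x, y) = (2.5, 4.25) from centroid. f_tx = M·y/J = 4.645 kip/in; f_ty = M·x/J = 2.732 kip/in.
Resultant f_max = √[f_tx² + (f_v + f_ty)²] = √[4.645² + (1.788 + 2.732)²] = 6.482 kip/in.
Capacity per unit length: φr_n = 0.75 × 0.6 × 100 × (0.707 × 0.375) = 11.93 kip/in.
6.482 ≤ 11.93 → adequate.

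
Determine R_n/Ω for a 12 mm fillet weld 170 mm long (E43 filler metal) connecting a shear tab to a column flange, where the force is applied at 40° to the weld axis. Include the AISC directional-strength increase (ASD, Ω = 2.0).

R_n/Ω ≈ 234 kN

E43XX → F_EXX = 430 MPa.
t_e = 0.707 × 12 = 8.484 mm; A_we = 8.484 × 170 = 1442 mm².
Directional factor: 1.0 + 0.5 sin^1.5(40°) = 1.258.
F_nw = 0.6 × 430 × 1.258 = 324.5 MPa.
R_n/Ω = (324.5 × 1442) / 2.0 × 10⁻³ = 234 kN.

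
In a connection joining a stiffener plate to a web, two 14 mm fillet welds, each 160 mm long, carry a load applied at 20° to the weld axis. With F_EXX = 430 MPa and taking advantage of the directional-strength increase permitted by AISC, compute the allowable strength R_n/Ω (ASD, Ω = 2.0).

t_e = 0.707 × 14 = 9.898 mm; A_we = 9.898 × 320 = 3167 mm².
Directional factor: 1.0 + 0.5 sin^1.5(20°) = 1.1.
F_nw = 0.6 × 430 × 1.1 = 283.8 MPa.
R_n/Ω = (283.8 × 3167) / 2.0 × 10⁻³ = 449.5 kN.

R_n/Ω ≈ 449 kN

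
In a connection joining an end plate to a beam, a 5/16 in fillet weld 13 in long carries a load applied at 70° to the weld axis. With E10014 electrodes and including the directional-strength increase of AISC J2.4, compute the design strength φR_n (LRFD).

φR_n ≈ 188 kips

E100XX → F_EXX = 100 ksi.
t_e = 0.707 × 0.3125 = 0.2209 in; A_we = 0.2209 × 13 = 2.872 in².
Directional factor: 1.0 + 0.5 sin^1.5(70°) = 1.455.
F_nw = 0.6 × 100 × 1.455 = 87.33 ksi.
φR_n = 0.75 × 87.33 × 2.872 = 188.1 kips.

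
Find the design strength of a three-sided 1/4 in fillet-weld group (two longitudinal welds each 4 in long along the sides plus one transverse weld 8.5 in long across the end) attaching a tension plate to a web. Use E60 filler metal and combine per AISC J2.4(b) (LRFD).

φR_n ≈ 93.3 kip

E60XX → F_EXX = 60 ksi.
t_e = 0.707 × 0.25 = 0.1767 in.
R_nwl = 0.6 × 60 × 0.1767 × 8 = 50.9 kip (longitudinal, 2 welds).
R_nwt = 0.6 × 60 × 0.1767 × 8.5 = 54.09 kip (transverse, base value).
(i) R_nwl + R_nwt = 105 kip; (ii) 0.85 R_nwl + 1.5 R_nwt = 124.4 kip.
R_n = max = 124.4 kip [governs: (ii)]; φR_n = 93.3 kip.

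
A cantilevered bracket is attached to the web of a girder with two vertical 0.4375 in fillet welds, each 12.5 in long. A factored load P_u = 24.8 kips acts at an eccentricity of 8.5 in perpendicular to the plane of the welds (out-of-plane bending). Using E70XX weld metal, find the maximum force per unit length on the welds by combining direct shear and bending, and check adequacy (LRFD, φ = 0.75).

E70XX → F_EXX = 70 ksi.
L_w = 2 × 12.5 = 25 in; section modulus (unit throat) S = 2 × L²/6 = 52.08 in².
Direct shear f_v = P/L_w = 24.8/25 = 0.992 kip/in.
Moment M = P × e = 24.8 × 8.5 = 210.8 kip·in; bending f_b = M/S = 4.047 kip/in.
f_max = √(f_v² + f_b²) = √(0.992² + 4.047²) = 4.167 kip/in.
φr_n = 0.75 × 0.6 × 70 × (0.707 × 0.4375) = 9.743 kip/in → adequate.

f_max ≈ 4.17 kip/in; adequate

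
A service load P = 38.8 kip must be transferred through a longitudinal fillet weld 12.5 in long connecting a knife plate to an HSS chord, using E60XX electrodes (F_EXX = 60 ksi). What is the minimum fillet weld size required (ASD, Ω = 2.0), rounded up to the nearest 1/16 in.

w = 1/4 in

Total weld length L = 12.5 in.
Required throat t_e = P × Ω / (0.6 F_EXX × L) = 38.8 × 2.0 / (0.6 × 60 × 12.5) = 0.1724 in.
Required leg w = t_e / 0.707 = 0.2439 in → use 1/4 in.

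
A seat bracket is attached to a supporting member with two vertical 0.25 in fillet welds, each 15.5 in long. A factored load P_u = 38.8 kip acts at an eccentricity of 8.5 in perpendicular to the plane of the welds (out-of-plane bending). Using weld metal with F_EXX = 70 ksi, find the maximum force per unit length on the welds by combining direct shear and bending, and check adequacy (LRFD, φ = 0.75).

L_w = 2 × 15.5 = 31 in; section modulus (unit throat) S = 2 × L²/6 = 80.08 in².
Direct shear f_v = P/L_w = 38.8/31 = 1.252 kip/in.
Moment M = P × e = 38.8 × 8.5 = 329.8 kip·in; bending f_b = M/S = 4.118 kip/in.
f_max = √(f_v² + f_b²) = √(1.252² + 4.118²) = 4.304 kip/in.
φr_n = 0.75 × 0.6 × 70 × (0.707 × 0.25) = 5.568 kip/in → adequate.

f_max ≈ 4.3 kip/in; adequate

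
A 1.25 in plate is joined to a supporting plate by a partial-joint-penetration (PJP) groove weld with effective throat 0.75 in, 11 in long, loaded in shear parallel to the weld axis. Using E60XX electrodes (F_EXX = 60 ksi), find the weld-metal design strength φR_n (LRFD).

φR_n ≈ 223 kips

Effective throat (given) t_e = 0.75 in.
A_we = 0.75 × 11 = 8.25 in².
F_nw = 0.6 F_EXX = 36 ksi.
φR_n = 0.75 × 36 × 8.25 = 222.8 kips.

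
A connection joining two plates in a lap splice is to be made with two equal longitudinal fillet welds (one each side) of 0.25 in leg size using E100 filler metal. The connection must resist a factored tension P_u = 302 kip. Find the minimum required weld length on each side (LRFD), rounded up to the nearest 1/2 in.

L = 19 in on each side

E100XX → F_EXX = 100 ksi.
Throat t_e = 0.707 × 0.25 = 0.1767 in.
φr_n = 0.75 × 0.6 × 100 × 0.1767 = 7.954 kip/in.
L_req = P_u / φr_n = 302 / 7.954 = 37.97 in total.
Per side: 37.97 / 2 = 18.98 in.
Round up → use L = 19 in on each side.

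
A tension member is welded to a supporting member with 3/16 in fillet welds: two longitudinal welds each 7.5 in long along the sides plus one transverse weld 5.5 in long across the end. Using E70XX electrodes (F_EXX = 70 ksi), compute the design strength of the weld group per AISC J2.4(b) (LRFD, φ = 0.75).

t_e = 0.707 × 0.1875 = 0.1326 in.
R_nwl = 0.6 × 70 × 0.1326 × 15 = 83.51 kip (longitudinal, 2 welds).
R_nwt = 0.6 × 70 × 0.1326 × 5.5 = 30.62 kip (transverse, base value).
(i) R_nwl + R_nwt = 114.1 kip; (ii) 0.85 R_nwl + 1.5 R_nwt = 116.9 kip.
R_n = max = 116.9 kip [governs: (ii)]; φR_n = 87.69 kip.

φR_n ≈ 87.7 kip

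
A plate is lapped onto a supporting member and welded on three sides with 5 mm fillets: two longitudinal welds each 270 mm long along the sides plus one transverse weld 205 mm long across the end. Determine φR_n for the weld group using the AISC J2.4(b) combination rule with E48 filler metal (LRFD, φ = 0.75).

φR_n ≈ 585 kN

E48XX → F_EXX = 480 MPa.
t_e = 0.707 × 5 = 3.535 mm.
R_nwl = 0.6 × 480 × 3.535 × 540 × 10⁻³ = 549.8 kN (longitudinal, 2 welds).
R_nwt = 0.6 × 480 × 3.535 × 205 × 10⁻³ = 208.7 kN (transverse, base value).
(i) R_nwl + R_nwt = 758.5 kN; (ii) 0.85 R_nwl + 1.5 R_nwt = 780.4 kN.
R_n = max = 780.4 kN [governs: (ii)]; φR_n = 585.3 kN.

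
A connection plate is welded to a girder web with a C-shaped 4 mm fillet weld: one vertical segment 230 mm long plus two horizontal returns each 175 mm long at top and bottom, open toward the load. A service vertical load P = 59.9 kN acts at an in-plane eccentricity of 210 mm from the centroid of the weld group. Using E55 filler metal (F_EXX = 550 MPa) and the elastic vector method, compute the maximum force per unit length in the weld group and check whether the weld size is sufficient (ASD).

f_max ≈ 360 N/mm; adequate

Total weld length L_w = 580 mm. Treat welds as unit-width lines.
Centroid: x̄ = 2×175×87.5 / 580 = 52.8 mm from the vertical weld.
Polar moment about centroid: J = I_x + I_y = [230³/12 + 2×175×115²] + [230×52.8² + 2(175³/12 + 175×34.7²)] = 7599000 mm³.
Direct shear f_v = P/L_w = 59.9×10³ / 580 = 103.3 N/mm (vertical).
Torsion M = P·e = 59.9×10³ × 210 = 12579000 N·mm.
Critical point at (x, y) = (122.2, 115) from centroid. f_tx = M·y/J = 190.4 N/mm; f_ty = M·x/J = 202.3 N/mm.
Resultant f_max = √[f_tx² + (f_v + f_ty)²] = √[190.4² + (103.3 + 202.3)²] = 360 N/mm.
Capacity per unit length: r_n/Ω = (1/2.0) × 0.6 × 550 × (0.707 × 4) = 466.6 N/mm.
360 ≤ 466.6 → adequate.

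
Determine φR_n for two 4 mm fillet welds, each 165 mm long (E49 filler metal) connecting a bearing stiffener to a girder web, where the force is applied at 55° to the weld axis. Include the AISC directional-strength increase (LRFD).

E49XX → F_EXX = 490 MPa.
t_e = 0.707 × 4 = 2.828 mm; A_we = 2.828 × 330 = 933.2 mm².
Directional factor: 1.0 + 0.5 sin^1.5(55°) = 1.371.
F_nw = 0.6 × 490 × 1.371 = 403 MPa.
φR_n = 0.75 × 403 × 933.2 × 10⁻³ = 282.1 kN.

φR_n ≈ 282 kN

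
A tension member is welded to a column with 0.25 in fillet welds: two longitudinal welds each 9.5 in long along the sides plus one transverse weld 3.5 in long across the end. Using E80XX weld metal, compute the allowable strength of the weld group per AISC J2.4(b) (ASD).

R_n/Ω ≈ 95.4 kips

E80XX → F_EXX = 80 ksi.
t_e = 0.707 × 0.25 = 0.1767 in.
R_nwl = 0.6 × 80 × 0.1767 × 19 = 161.2 kips (longitudinal, 2 welds).
R_nwt = 0.6 × 80 × 0.1767 × 3.5 = 29.69 kips (transverse, base value).
(i) R_nwl + R_nwt = 190.9 kips; (ii) 0.85 R_nwl + 1.5 R_nwt = 181.6 kips.
R_n = max = 190.9 kips [governs: (i)]; R_n/Ω = 95.44 kips.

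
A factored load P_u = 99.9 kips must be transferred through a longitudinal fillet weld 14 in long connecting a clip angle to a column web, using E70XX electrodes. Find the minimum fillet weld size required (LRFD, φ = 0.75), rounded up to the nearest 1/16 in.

E70XX → F_EXX = 70 ksi.
Total weld length L = 14 in.
Required throat t_e = P_u / (φ × 0.6 F_EXX × L) = 99.9 / (0.75 × 0.6 × 70 × 14) = 0.2265 in.
Required leg w = t_e / 0.707 = 0.3204 in → use 3/8 in.

w = 3/8 in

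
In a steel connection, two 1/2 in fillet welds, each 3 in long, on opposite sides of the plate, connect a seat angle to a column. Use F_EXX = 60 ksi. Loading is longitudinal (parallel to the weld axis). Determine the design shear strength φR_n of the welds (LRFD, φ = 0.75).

Effective throat t_e = 0.707 × 0.5 = 0.3535 in.
Total length L = 6 in; A_we = 0.3535 × 6 = 2.121 in².
F_nw = 0.6 F_EXX = 0.6 × 60 = 36 ksi.
φR_n = 0.75 × 36 × 2.121 = 57.27 kips.

φR_n ≈ 57.3 kips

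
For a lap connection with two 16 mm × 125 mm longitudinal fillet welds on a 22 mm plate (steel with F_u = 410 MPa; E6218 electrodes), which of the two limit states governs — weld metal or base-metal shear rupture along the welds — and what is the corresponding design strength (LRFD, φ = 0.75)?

φR_n ≈ 789 kN (weld metal governs)

E62XX → F_EXX = 620 MPa.
t_e = 0.707 × 16 = 11.31 mm; L = 250 mm.
Weld metal: φR_n = 0.75 × 0.6 × 620 × 11.31 × 250 × 10⁻³ = 789 kN.
Base metal (shear rupture): φR_n = 0.75 × 0.6 × 410 × 22 × 250 × 10⁻³ = 1015 kN.
Governing: weld metal.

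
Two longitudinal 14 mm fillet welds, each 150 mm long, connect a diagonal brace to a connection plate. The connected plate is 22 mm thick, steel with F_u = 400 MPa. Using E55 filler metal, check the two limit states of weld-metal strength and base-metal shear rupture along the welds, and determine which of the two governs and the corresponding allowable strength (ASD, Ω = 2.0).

R_n/Ω ≈ 490 kN (weld metal governs)

E55XX → F_EXX = 550 MPa.
t_e = 0.707 × 14 = 9.898 mm; L = 300 mm.
Weld metal: R_n/Ω = (1/2.0) × 0.6 × 550 × 9.898 × 300 × 10⁻³ = 490 kN.
Base metal (shear rupture): R_n/Ω = (1/2.0) × 0.6 × 400 × 22 × 300 × 10⁻³ = 792 kN.
Governing: weld metal.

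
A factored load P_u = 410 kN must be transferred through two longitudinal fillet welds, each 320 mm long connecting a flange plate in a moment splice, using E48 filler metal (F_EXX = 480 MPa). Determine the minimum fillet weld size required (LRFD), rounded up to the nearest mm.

Total weld length L = 640 mm.
Required throat t_e = P_u / (φ × 0.6 F_EXX × L) = 410 / (0.75 × 0.6 × 480 × 640 × 10⁻³) = 2.966 mm.
Required leg w = t_e / 0.707 = 4.195 mm → use 5 mm.

w = 5 mm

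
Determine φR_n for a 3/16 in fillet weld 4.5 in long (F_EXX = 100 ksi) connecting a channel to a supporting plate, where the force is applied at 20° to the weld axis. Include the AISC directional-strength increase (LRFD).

t_e = 0.707 × 0.1875 = 0.1326 in; A_we = 0.1326 × 4.5 = 0.5965 in².
Directional factor: 1.0 + 0.5 sin^1.5(20°) = 1.1.
F_nw = 0.6 × 100 × 1.1 = 66 ksi.
φR_n = 0.75 × 66 × 0.5965 = 29.53 kip.

φR_n ≈ 29.5 kip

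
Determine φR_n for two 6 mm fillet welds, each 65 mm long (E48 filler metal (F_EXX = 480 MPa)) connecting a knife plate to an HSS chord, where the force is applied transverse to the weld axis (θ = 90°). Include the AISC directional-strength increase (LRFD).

t_e = 0.707 × 6 = 4.242 mm; A_we = 4.242 × 130 = 551.5 mm².
Directional factor: 1.0 + 0.5 sin^1.5(90°) = 1.5.
F_nw = 0.6 × 480 × 1.5 = 432 MPa.
φR_n = 0.75 × 432 × 551.5 × 10⁻³ = 178.7 kN.

φR_n ≈ 179 kN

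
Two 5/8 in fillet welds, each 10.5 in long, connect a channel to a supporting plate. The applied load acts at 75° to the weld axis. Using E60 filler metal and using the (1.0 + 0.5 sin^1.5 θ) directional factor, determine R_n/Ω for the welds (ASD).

E60XX → F_EXX = 60 ksi.
t_e = 0.707 × 0.625 = 0.4419 in; A_we = 0.4419 × 21 = 9.279 in².
Directional factor: 1.0 + 0.5 sin^1.5(75°) = 1.475.
F_nw = 0.6 × 60 × 1.475 = 53.09 ksi.
R_n/Ω = (53.09 × 9.279) / 2.0 = 246.3 kip.

R_n/Ω ≈ 246 kip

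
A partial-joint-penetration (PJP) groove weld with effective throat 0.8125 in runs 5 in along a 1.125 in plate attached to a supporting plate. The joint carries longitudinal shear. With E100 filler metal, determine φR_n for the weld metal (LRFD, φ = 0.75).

E100XX → F_EXX = 100 ksi.
Effective throat (given) t_e = 0.8125 in.
A_we = 0.8125 × 5 = 4.062 in².
F_nw = 0.6 F_EXX = 60 ksi.
φR_n = 0.75 × 60 × 4.062 = 182.8 kip.

φR_n ≈ 183 kip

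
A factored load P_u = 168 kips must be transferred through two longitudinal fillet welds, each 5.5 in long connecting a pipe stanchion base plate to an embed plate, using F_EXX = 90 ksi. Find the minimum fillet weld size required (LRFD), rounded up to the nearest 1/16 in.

Total weld length L = 11 in.
Required throat t_e = P_u / (φ × 0.6 F_EXX × L) = 168 / (0.75 × 0.6 × 90 × 11) = 0.3771 in.
Required leg w = t_e / 0.707 = 0.5334 in → use 9/16 in.

w = 9/16 in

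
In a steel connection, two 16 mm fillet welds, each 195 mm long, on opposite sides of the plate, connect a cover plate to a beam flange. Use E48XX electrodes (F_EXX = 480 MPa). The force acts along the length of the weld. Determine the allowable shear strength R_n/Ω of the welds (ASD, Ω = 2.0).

Effective throat t_e = 0.707 × 16 = 11.31 mm.
Total length L = 390 mm; A_we = 11.31 × 390 = 4412 mm².
F_nw = 0.6 F_EXX = 0.6 × 480 = 288 MPa.
R_n = 288 × 4412 × 10⁻³ = 1271 kN; R_n/Ω = 1271/2.0 = 635.3 kN.

R_n/Ω ≈ 635 kN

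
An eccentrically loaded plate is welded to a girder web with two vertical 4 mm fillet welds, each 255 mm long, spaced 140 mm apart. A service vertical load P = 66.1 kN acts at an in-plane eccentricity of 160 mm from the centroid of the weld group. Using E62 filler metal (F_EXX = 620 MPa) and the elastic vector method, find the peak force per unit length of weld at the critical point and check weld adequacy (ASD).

f_max ≈ 372 N/mm; adequate

Total weld length L_w = 510 mm. Treat welds as unit-width lines.
Polar moment about centroid: J = 2[d³/12 + d(b/2)²] = 2[255³/12 + 255×70²] = 5263000 mm³.
Direct shear f_v = P/L_w = 66.1×10³ / 510 = 129.6 N/mm (vertical).
Torsion M = P·e = 66.1×10³ × 160 = 10576000 N·mm.
Critical point at (x, y) = (70, 127.5) from centroid. f_tx = M·y/J = 256.2 N/mm; f_ty = M·x/J = 140.7 N/mm.
Resultant f_max = √[f_tx² + (f_v + f_ty)²] = √[256.2² + (129.6 + 140.7)²] = 372.4 N/mm.
Capacity per unit length: r_n/Ω = (1/2.0) × 0.6 × 620 × (0.707 × 4) = 526 N/mm.
372.4 ≤ 526 → adequate.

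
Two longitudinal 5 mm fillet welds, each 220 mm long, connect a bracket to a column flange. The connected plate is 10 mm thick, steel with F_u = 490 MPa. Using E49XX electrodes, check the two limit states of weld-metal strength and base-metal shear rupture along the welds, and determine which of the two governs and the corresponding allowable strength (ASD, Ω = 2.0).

E49XX → F_EXX = 490 MPa.
t_e = 0.707 × 5 = 3.535 mm; L = 440 mm.
Weld metal: R_n/Ω = (1/2.0) × 0.6 × 490 × 3.535 × 440 × 10⁻³ = 228.6 kN.
Base metal (shear rupture): R_n/Ω = (1/2.0) × 0.6 × 490 × 10 × 440 × 10⁻³ = 646.8 kN.
Governing: weld metal.

R_n/Ω ≈ 229 kN (weld metal governs)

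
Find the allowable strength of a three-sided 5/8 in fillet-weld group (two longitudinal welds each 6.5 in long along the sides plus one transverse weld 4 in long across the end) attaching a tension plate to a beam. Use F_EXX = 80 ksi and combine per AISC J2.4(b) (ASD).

t_e = 0.707 × 0.625 = 0.4419 in.
R_nwl = 0.6 × 80 × 0.4419 × 13 = 275.7 kips (longitudinal, 2 welds).
R_nwt = 0.6 × 80 × 0.4419 × 4 = 84.84 kips (transverse, base value).
(i) R_nwl + R_nwt = 360.6 kips; (ii) 0.85 R_nwl + 1.5 R_nwt = 361.6 kips.
R_n = max = 361.6 kips [governs: (ii)]; R_n/Ω = 180.8 kips.

R_n/Ω ≈ 181 kips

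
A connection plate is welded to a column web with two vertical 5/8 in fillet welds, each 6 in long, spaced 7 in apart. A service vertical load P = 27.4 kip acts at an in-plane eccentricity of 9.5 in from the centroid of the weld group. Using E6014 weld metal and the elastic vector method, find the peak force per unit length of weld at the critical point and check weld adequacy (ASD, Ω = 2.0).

E60XX → F_EXX = 60 ksi.
Total weld length L_w = 12 in. Treat welds as unit-width lines.
Polar moment about centroid: J = 2[d³/12 + d(b/2)²] = 2[6³/12 + 6×3.5²] = 183 in³.
Direct shear f_v = P/L_w = 27.4 / 12 = 2.283 kip/in (vertical).
Torsion M = P·e = 27.4 × 9.5 = 260.3 kip·in.
Critical point at (x, y) = (3.5, 3) from centroid. f_tx = M·y/J = 4.267 kip/in; f_ty = M·x/J = 4.978 kip/in.
Resultant f_max = √[f_tx² + (f_v + f_ty)²] = √[4.267² + (2.283 + 4.978)²] = 8.423 kip/in.
Capacity per unit length: r_n/Ω = (1/2.0) × 0.6 × 60 × (0.707 × 0.625) = 7.954 kip/in.
8.423 > 7.954 → NOT adequate.

f_max ≈ 8.42 kip/in; NOT adequate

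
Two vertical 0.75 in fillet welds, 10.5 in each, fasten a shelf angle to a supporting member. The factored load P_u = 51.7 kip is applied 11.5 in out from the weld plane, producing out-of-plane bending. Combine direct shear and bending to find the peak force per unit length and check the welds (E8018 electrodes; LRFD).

E80XX → F_EXX = 80 ksi.
L_w = 2 × 10.5 = 21 in; section modulus (unit throat) S = 2 × L²/6 = 36.75 in².
Direct shear f_v = P/L_w = 51.7/21 = 2.462 kip/in.
Moment M = P × e = 51.7 × 11.5 = 594.55 kip·in; bending f_b = M/S = 16.18 kip/in.
f_max = √(f_v² + f_b²) = √(2.462² + 16.18²) = 16.36 kip/in.
φr_n = 0.75 × 0.6 × 80 × (0.707 × 0.75) = 19.09 kip/in → adequate.

f_max ≈ 16.4 kip/in; adequate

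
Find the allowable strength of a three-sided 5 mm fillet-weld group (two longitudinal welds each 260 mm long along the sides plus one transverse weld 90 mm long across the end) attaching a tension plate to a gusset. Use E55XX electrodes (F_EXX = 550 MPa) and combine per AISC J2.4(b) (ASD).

R_n/Ω ≈ 356 kN

t_e = 0.707 × 5 = 3.535 mm.
R_nwl = 0.6 × 550 × 3.535 × 520 × 10⁻³ = 606.6 kN (longitudinal, 2 welds).
R_nwt = 0.6 × 550 × 3.535 × 90 × 10⁻³ = 105 kN (transverse, base value).
(i) R_nwl + R_nwt = 711.6 kN; (ii) 0.85 R_nwl + 1.5 R_nwt = 673.1 kN.
R_n = max = 711.6 kN [governs: (i)]; R_n/Ω = 355.8 kN.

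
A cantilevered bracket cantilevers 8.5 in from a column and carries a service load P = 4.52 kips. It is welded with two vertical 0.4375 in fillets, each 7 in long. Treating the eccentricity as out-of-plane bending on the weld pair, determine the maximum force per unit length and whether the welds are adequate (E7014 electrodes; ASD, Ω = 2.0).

f_max ≈ 2.37 kip/in; adequate

E70XX → F_EXX = 70 ksi.
L_w = 2 × 7 = 14 in; section modulus (unit throat) S = 2 × L²/6 = 16.33 in².
Direct shear f_v = P/L_w = 4.52/14 = 0.3229 kip/in.
Moment M = P × e = 4.52 × 8.5 = 38.42 kip·in; bending f_b = M/S = 2.352 kip/in.
f_max = √(f_v² + f_b²) = √(0.3229² + 2.352²) = 2.374 kip/in.
r_n/Ω = (1/2.0) × 0.6 × 70 × (0.707 × 0.4375) = 6.496 kip/in → adequate.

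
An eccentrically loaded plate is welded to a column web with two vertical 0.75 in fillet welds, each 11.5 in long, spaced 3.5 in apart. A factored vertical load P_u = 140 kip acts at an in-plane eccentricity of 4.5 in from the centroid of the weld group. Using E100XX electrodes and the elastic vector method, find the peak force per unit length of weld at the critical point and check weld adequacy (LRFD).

E100XX → F_EXX = 100 ksi.
Total weld length L_w = 23 in. Treat welds as unit-width lines.
Polar moment about centroid: J = 2[d³/12 + d(b/2)²] = 2[11.5³/12 + 11.5×1.75²] = 323.9 in³.
Direct shear f_v = P/L_w = 140 / 23 = 6.087 kip/in (vertical).
Torsion M = P·e = 140 × 4.5 = 630 kip·in.
Critical point at (x, y) = (1.75, 5.75) from centroid. f_tx = M·y/J = 11.18 kip/in; f_ty = M·x/J = 3.404 kip/in.
Resultant f_max = √[f_tx² + (f_v + f_ty)²] = √[11.18² + (6.087 + 3.404)²] = 14.67 kip/in.
Capacity per unit length: φr_n = 0.75 × 0.6 × 100 × (0.707 × 0.75) = 23.86 kip/in.
14.67 ≤ 23.86 → adequate.

f_max ≈ 14.7 kip/in; adequate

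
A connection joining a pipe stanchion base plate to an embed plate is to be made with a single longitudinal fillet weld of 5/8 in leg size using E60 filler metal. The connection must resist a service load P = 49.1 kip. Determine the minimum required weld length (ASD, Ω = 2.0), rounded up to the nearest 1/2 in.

E60XX → F_EXX = 60 ksi.
Throat t_e = 0.707 × 0.625 = 0.4419 in.
r_n/Ω = (0.6 × 60 × 0.4419) / 2.0 = 7.954 kip/in.
L_req = P / (r_n/Ω) = 49.1 / 7.954 = 6.173 in total.
Round up → use L = 6.5 in.

L = 6.5 in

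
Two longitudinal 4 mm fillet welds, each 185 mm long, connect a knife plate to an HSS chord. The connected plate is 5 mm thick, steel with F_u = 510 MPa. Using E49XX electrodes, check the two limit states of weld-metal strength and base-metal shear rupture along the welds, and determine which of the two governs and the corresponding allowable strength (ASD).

R_n/Ω ≈ 154 kN (weld metal governs)

E49XX → F_EXX = 490 MPa.
t_e = 0.707 × 4 = 2.828 mm; L = 370 mm.
Weld metal: R_n/Ω = (1/2.0) × 0.6 × 490 × 2.828 × 370 × 10⁻³ = 153.8 kN.
Base metal (shear rupture): R_n/Ω = (1/2.0) × 0.6 × 510 × 5 × 370 × 10⁻³ = 283.1 kN.
Governing: weld metal.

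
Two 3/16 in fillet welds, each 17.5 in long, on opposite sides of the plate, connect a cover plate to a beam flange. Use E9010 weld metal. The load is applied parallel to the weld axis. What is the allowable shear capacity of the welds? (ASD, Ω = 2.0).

E90XX → F_EXX = 90 ksi.
Effective throat t_e = 0.707 × 0.1875 = 0.1326 in.
Total length L = 35 in; A_we = 0.1326 × 35 = 4.64 in².
F_nw = 0.6 F_EXX = 0.6 × 90 = 54 ksi.
R_n = 54 × 4.64 = 250.5 kip; R_n/Ω = 250.5/2.0 = 125.3 kip.

R_n/Ω ≈ 125 kip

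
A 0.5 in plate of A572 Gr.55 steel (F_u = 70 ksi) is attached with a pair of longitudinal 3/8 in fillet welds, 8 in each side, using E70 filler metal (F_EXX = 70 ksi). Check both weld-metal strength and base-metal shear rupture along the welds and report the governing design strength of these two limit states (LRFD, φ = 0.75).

φR_n ≈ 134 kips (weld metal governs)

t_e = 0.707 × 0.375 = 0.2651 in; L = 16 in.
Weld metal: φR_n = 0.75 × 0.6 × 70 × 0.2651 × 16 = 133.6 kips.
Base metal (shear rupture): φR_n = 0.75 × 0.6 × 70 × 0.5 × 16 = 252 kips.
Governing: weld metal.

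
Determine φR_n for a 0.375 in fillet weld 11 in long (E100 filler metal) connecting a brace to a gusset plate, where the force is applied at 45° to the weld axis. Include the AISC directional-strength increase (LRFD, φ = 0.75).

E100XX → F_EXX = 100 ksi.
t_e = 0.707 × 0.375 = 0.2651 in; A_we = 0.2651 × 11 = 2.916 in².
Directional factor: 1.0 + 0.5 sin^1.5(45°) = 1.297.
F_nw = 0.6 × 100 × 1.297 = 77.84 ksi.
φR_n = 0.75 × 77.84 × 2.916 = 170.3 kip.

φR_n ≈ 170 kip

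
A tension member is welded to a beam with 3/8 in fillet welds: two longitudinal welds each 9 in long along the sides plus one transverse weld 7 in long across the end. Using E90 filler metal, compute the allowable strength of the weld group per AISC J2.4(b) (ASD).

E90XX → F_EXX = 90 ksi.
t_e = 0.707 × 0.375 = 0.2651 in.
R_nwl = 0.6 × 90 × 0.2651 × 18 = 257.7 kip (longitudinal, 2 welds).
R_nwt = 0.6 × 90 × 0.2651 × 7 = 100.2 kip (transverse, base value).
(i) R_nwl + R_nwt = 357.9 kip; (ii) 0.85 R_nwl + 1.5 R_nwt = 369.4 kip.
R_n = max = 369.4 kip [governs: (ii)]; R_n/Ω = 184.7 kip.

R_n/Ω ≈ 185 kip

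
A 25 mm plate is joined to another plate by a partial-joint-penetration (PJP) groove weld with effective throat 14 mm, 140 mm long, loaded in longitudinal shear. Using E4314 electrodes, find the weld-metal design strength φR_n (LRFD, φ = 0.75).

φR_n ≈ 379 kN

E43XX → F_EXX = 430 MPa.
Effective throat (given) t_e = 14 mm.
A_we = 14 × 140 = 1960 mm².
F_nw = 0.6 F_EXX = 258 MPa.
φR_n = 0.75 × 258 × 1960 × 10⁻³ = 379.3 kN.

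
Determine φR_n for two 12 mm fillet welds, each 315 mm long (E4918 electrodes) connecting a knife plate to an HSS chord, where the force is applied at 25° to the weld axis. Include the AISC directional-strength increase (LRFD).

E49XX → F_EXX = 490 MPa.
t_e = 0.707 × 12 = 8.484 mm; A_we = 8.484 × 630 = 5345 mm².
Directional factor: 1.0 + 0.5 sin^1.5(25°) = 1.137.
F_nw = 0.6 × 490 × 1.137 = 334.4 MPa.
φR_n = 0.75 × 334.4 × 5345 × 10⁻³ = 1340 kN.

φR_n ≈ 1340 kN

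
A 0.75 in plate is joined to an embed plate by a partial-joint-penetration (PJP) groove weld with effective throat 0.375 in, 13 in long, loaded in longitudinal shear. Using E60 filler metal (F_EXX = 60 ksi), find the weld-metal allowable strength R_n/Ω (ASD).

Effective throat (given) t_e = 0.375 in.
A_we = 0.375 × 13 = 4.875 in².
F_nw = 0.6 F_EXX = 36 ksi.
R_n/Ω = (36 × 4.875) / 2.0 = 87.75 kips.

R_n/Ω ≈ 87.8 kips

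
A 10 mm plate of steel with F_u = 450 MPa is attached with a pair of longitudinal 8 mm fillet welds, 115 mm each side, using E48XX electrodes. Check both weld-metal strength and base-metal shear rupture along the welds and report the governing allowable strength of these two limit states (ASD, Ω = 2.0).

E48XX → F_EXX = 480 MPa.
t_e = 0.707 × 8 = 5.656 mm; L = 230 mm.
Weld metal: R_n/Ω = (1/2.0) × 0.6 × 480 × 5.656 × 230 × 10⁻³ = 187.3 kN.
Base metal (shear rupture): R_n/Ω = (1/2.0) × 0.6 × 450 × 10 × 230 × 10⁻³ = 310.5 kN.
Governing: weld metal.

R_n/Ω ≈ 187 kN (weld metal governs)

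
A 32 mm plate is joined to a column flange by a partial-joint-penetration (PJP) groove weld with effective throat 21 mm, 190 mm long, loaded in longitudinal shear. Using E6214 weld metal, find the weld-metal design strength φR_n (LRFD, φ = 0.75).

φR_n ≈ 1110 kN

E62XX → F_EXX = 620 MPa.
Effective throat (given) t_e = 21 mm.
A_we = 21 × 190 = 3990 mm².
F_nw = 0.6 F_EXX = 372 MPa.
φR_n = 0.75 × 372 × 3990 × 10⁻³ = 1113 kN.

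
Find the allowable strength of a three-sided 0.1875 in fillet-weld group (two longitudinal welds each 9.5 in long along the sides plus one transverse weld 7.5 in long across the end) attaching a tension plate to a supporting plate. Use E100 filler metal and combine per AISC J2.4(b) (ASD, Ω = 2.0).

E100XX → F_EXX = 100 ksi.
t_e = 0.707 × 0.1875 = 0.1326 in.
R_nwl = 0.6 × 100 × 0.1326 × 19 = 151.1 kip (longitudinal, 2 welds).
R_nwt = 0.6 × 100 × 0.1326 × 7.5 = 59.65 kip (transverse, base value).
(i) R_nwl + R_nwt = 210.8 kip; (ii) 0.85 R_nwl + 1.5 R_nwt = 217.9 kip.
R_n = max = 217.9 kip [governs: (ii)]; R_n/Ω = 109 kip.

R_n/Ω ≈ 109 kip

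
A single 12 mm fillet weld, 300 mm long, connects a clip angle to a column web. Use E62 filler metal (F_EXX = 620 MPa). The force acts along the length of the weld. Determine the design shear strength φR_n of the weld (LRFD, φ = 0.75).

Effective throat t_e = 0.707 × 12 = 8.484 mm.
Total length L = 300 mm; A_we = 8.484 × 300 = 2545 mm².
F_nw = 0.6 F_EXX = 0.6 × 620 = 372 MPa.
φR_n = 0.75 × 372 × 2545 × 10⁻³ = 710.1 kN.

φR_n ≈ 710 kN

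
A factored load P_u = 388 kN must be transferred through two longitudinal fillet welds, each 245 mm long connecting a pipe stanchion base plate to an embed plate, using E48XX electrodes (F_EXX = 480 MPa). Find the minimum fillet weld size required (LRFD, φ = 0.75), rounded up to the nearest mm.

Total weld length L = 490 mm.
Required throat t_e = P_u / (φ × 0.6 F_EXX × L) = 388 / (0.75 × 0.6 × 480 × 490 × 10⁻³) = 3.666 mm.
Required leg w = t_e / 0.707 = 5.185 mm → use 6 mm.

w = 6 mm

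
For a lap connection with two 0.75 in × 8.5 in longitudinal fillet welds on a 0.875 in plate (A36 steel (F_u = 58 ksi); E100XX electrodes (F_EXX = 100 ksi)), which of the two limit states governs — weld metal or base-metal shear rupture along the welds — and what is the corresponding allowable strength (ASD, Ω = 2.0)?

t_e = 0.707 × 0.75 = 0.5302 in; L = 17 in.
Weld metal: R_n/Ω = (1/2.0) × 0.6 × 100 × 0.5302 × 17 = 270.4 kips.
Base metal (shear rupture): R_n/Ω = (1/2.0) × 0.6 × 58 × 0.875 × 17 = 258.8 kips.
Governing: base-metal shear rupture.

R_n/Ω ≈ 259 kips (base-metal shear rupture governs)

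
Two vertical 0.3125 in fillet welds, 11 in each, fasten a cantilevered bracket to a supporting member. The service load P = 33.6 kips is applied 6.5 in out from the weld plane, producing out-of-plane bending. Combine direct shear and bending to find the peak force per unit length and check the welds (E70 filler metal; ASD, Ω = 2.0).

f_max ≈ 5.63 kip/in; NOT adequate

E70XX → F_EXX = 70 ksi.
L_w = 2 × 11 = 22 in; section modulus (unit throat) S = 2 × L²/6 = 40.33 in².
Direct shear f_v = P/L_w = 33.6/22 = 1.527 kip/in.
Moment M = P × e = 33.6 × 6.5 = 218.4 kip·in; bending f_b = M/S = 5.415 kip/in.
f_max = √(f_v² + f_b²) = √(1.527² + 5.415²) = 5.626 kip/in.
r_n/Ω = (1/2.0) × 0.6 × 70 × (0.707 × 0.3125) = 4.64 kip/in → NOT adequate.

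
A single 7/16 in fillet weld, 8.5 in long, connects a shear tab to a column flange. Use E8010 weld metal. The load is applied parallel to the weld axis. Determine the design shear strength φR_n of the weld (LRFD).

φR_n ≈ 94.6 kips

E80XX → F_EXX = 80 ksi.
Effective throat t_e = 0.707 × 0.4375 = 0.3093 in.
Total length L = 8.5 in; A_we = 0.3093 × 8.5 = 2.629 in².
F_nw = 0.6 F_EXX = 0.6 × 80 = 48 ksi.
φR_n = 0.75 × 48 × 2.629 = 94.65 kips.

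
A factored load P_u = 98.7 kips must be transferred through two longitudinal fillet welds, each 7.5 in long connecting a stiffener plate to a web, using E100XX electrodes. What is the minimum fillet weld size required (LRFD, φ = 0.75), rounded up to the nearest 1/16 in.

E100XX → F_EXX = 100 ksi.
Total weld length L = 15 in.
Required throat t_e = P_u / (φ × 0.6 F_EXX × L) = 98.7 / (0.75 × 0.6 × 100 × 15) = 0.1462 in.
Required leg w = t_e / 0.707 = 0.2068 in → use 1/4 in.

w = 1/4 in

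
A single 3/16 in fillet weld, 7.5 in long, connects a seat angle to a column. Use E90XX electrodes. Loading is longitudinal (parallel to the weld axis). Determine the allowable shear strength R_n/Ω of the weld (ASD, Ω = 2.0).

E90XX → F_EXX = 90 ksi.
Effective throat t_e = 0.707 × 0.1875 = 0.1326 in.
Total length L = 7.5 in; A_we = 0.1326 × 7.5 = 0.9942 in².
F_nw = 0.6 F_EXX = 0.6 × 90 = 54 ksi.
R_n = 54 × 0.9942 = 53.69 kip; R_n/Ω = 53.69/2.0 = 26.84 kip.

R_n/Ω ≈ 26.8 kip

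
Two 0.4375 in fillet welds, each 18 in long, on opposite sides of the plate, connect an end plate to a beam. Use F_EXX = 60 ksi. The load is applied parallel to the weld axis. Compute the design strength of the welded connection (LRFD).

φR_n ≈ 301 kips

Effective throat t_e = 0.707 × 0.4375 = 0.3093 in.
Total length L = 36 in; A_we = 0.3093 × 36 = 11.14 in².
F_nw = 0.6 F_EXX = 0.6 × 60 = 36 ksi.
φR_n = 0.75 × 36 × 11.14 = 300.7 kips.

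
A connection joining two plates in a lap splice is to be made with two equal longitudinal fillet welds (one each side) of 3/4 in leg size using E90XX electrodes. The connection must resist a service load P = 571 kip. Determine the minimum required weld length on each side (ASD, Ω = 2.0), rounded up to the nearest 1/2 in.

L = 20 in on each side

E90XX → F_EXX = 90 ksi.
Throat t_e = 0.707 × 0.75 = 0.5302 in.
r_n/Ω = (0.6 × 90 × 0.5302) / 2.0 = 14.32 kip/in.
L_req = P / (r_n/Ω) = 571 / 14.32 = 39.88 in total.
Per side: 39.88 / 2 = 19.94 in.
Round up → use L = 20 in on each side.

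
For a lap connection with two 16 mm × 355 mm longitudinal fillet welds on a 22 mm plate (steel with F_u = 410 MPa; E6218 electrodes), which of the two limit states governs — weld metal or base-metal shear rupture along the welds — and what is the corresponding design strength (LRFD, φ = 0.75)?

φR_n ≈ 2240 kN (weld metal governs)

E62XX → F_EXX = 620 MPa.
t_e = 0.707 × 16 = 11.31 mm; L = 710 mm.
Weld metal: φR_n = 0.75 × 0.6 × 620 × 11.31 × 710 × 10⁻³ = 2241 kN.
Base metal (shear rupture): φR_n = 0.75 × 0.6 × 410 × 22 × 710 × 10⁻³ = 2882 kN.
Governing: weld metal.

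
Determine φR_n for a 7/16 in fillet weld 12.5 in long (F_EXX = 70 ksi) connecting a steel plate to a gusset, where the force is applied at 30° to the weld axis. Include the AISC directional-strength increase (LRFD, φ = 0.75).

φR_n ≈ 143 kip

t_e = 0.707 × 0.4375 = 0.3093 in; A_we = 0.3093 × 12.5 = 3.866 in².
Directional factor: 1.0 + 0.5 sin^1.5(30°) = 1.177.
F_nw = 0.6 × 70 × 1.177 = 49.42 ksi.
φR_n = 0.75 × 49.42 × 3.866 = 143.3 kip.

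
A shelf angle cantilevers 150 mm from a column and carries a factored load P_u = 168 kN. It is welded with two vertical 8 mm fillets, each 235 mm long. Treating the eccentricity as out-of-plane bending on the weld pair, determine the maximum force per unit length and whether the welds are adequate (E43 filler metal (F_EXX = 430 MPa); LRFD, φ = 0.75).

L_w = 2 × 235 = 470 mm; section modulus (unit throat) S = 2 × L²/6 = 18410 mm².
Direct shear f_v = P/L_w = 168×10³/470 = 357.4 N/mm.
Moment M = P × e = 168×10³ × 150 = 25200000 N·mm; bending f_b = M/S = 1369 N/mm.
f_max = √(f_v² + f_b²) = √(357.4² + 1369²) = 1415 N/mm.
φr_n = 0.75 × 0.6 × 430 × (0.707 × 8) = 1094 N/mm → NOT adequate.

f_max ≈ 1410 N/mm; NOT adequate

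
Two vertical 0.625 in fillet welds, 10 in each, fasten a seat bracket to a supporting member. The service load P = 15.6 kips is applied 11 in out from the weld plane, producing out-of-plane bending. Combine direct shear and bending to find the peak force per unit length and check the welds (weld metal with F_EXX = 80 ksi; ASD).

L_w = 2 × 10 = 20 in; section modulus (unit throat) S = 2 × L²/6 = 33.33 in².
Direct shear f_v = P/L_w = 15.6/20 = 0.78 kip/in.
Moment M = P × e = 15.6 × 11 = 171.6 kip·in; bending f_b = M/S = 5.148 kip/in.
f_max = √(f_v² + f_b²) = √(0.78² + 5.148²) = 5.207 kip/in.
r_n/Ω = (1/2.0) × 0.6 × 80 × (0.707 × 0.625) = 10.6 kip/in → adequate.

f_max ≈ 5.21 kip/in; adequate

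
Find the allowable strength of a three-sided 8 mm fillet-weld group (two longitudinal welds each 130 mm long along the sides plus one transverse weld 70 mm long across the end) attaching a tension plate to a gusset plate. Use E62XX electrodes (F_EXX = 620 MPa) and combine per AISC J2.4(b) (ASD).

t_e = 0.707 × 8 = 5.656 mm.
R_nwl = 0.6 × 620 × 5.656 × 260 × 10⁻³ = 547 kN (longitudinal, 2 welds).
R_nwt = 0.6 × 620 × 5.656 × 70 × 10⁻³ = 147.3 kN (transverse, base value).
(i) R_nwl + R_nwt = 694.3 kN; (ii) 0.85 R_nwl + 1.5 R_nwt = 685.9 kN.
R_n = max = 694.3 kN [governs: (i)]; R_n/Ω = 347.2 kN.

R_n/Ω ≈ 347 kN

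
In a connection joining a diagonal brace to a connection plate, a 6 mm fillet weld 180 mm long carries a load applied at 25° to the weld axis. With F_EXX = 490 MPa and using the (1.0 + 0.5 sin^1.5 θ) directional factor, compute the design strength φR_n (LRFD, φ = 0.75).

φR_n ≈ 191 kN

t_e = 0.707 × 6 = 4.242 mm; A_we = 4.242 × 180 = 763.6 mm².
Directional factor: 1.0 + 0.5 sin^1.5(25°) = 1.137.
F_nw = 0.6 × 490 × 1.137 = 334.4 MPa.
φR_n = 0.75 × 334.4 × 763.6 × 10⁻³ = 191.5 kN.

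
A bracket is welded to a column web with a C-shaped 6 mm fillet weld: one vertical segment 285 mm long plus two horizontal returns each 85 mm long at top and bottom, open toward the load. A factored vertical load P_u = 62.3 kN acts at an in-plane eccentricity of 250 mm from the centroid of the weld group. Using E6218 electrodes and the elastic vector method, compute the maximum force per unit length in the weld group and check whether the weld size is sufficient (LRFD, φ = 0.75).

E62XX → F_EXX = 620 MPa.
Total weld length L_w = 455 mm. Treat welds as unit-width lines.
Centroid: x̄ = 2×85×42.5 / 455 = 15.88 mm from the vertical weld.
Polar moment about centroid: J = I_x + I_y = [285³/12 + 2×85×142.5²] + [285×15.88² + 2(85³/12 + 85×26.62²)] = 5676000 mm³.
Direct shear f_v = P/L_w = 62.3×10³ / 455 = 136.9 N/mm (vertical).
Torsion M = P·e = 62.3×10³ × 250 = 15575000 N·mm.
Critical point at (x, y) = (69.12, 142.5) from centroid. f_tx = M·y/J = 391 N/mm; f_ty = M·x/J = 189.7 N/mm.
Resultant f_max = √[f_tx² + (f_v + f_ty)²] = √[391² + (136.9 + 189.7)²] = 509.5 N/mm.
Capacity per unit length: φr_n = 0.75 × 0.6 × 620 × (0.707 × 6) = 1184 N/mm.
509.5 ≤ 1184 → adequate.

f_max ≈ 509 N/mm; adequate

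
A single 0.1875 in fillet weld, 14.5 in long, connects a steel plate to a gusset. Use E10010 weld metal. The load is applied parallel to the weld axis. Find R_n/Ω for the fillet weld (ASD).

R_n/Ω ≈ 57.7 kips

E100XX → F_EXX = 100 ksi.
Effective throat t_e = 0.707 × 0.1875 = 0.1326 in.
Total length L = 14.5 in; A_we = 0.1326 × 14.5 = 1.922 in².
F_nw = 0.6 F_EXX = 0.6 × 100 = 60 ksi.
R_n = 60 × 1.922 = 115.3 kips; R_n/Ω = 115.3/2.0 = 57.66 kips.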